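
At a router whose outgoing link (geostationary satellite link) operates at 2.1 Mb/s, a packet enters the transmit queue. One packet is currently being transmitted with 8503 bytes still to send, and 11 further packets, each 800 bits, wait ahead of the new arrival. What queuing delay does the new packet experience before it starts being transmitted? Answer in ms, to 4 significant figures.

Each queued packet: L/R = 800/2100000 = 0.380952 ms.
11 queued → 4.19048 ms.
Plus remaining 68024 bits of current packet: 32.3924 ms.
Queuing delay = 36.58 ms.

36.58 ms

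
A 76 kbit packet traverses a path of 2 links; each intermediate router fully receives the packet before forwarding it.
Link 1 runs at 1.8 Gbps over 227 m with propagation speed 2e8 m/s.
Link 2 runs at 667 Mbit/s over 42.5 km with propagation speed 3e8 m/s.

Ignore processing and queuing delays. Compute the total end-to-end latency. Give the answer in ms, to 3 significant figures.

L = 76000 bits.
Transmission delays (L/R per hop): 0.0422222, 0.113943 ms; sum = 0.156165 ms.
Propagation delays (d/s per hop): 0.001135, 0.141667 ms; sum = 0.142802 ms.
End-to-end = 0.299 ms.

0.299 ms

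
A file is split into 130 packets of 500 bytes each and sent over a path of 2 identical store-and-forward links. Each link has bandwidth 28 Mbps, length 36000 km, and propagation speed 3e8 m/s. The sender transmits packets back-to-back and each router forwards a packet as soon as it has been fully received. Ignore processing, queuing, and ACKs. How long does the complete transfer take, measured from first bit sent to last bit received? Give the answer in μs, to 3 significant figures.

259000 μs

Per-hop transmission t_tx = L/R = 4000/28000000 = 142.857 μs.
Per-hop propagation t_prop = 36000000/300000000 = 120000 μs.
Pipeline fill: first packet needs 2·t_tx to clear all hops; remaining 129 packets each add one t_tx.
Total = (2+130-1)·t_tx + 2·t_prop = 131·142.857 + 2·120000 = 259000 μs.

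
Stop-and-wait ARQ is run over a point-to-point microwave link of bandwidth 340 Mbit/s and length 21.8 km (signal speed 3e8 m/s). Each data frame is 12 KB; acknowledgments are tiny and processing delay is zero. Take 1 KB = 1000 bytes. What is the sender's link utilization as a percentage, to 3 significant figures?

t_tx = L/R = 96000/340000000 = 0.000282353 s.
t_prop = 21800/300000000 = 7.26667e-05 s; RTT = 0.000145333 s.
Cycle = t_tx + RTT = 0.000427686 s.
Utilization = t_tx / cycle = 0.000282353/0.000427686 = 66.0 %.

66.0 %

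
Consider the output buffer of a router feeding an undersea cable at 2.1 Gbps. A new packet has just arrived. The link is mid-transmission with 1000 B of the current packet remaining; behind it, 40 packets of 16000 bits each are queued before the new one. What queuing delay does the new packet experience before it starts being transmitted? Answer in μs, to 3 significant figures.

Each queued packet: L/R = 16000/2100000000 = 7.61905 μs.
40 queued → 304.762 μs.
Plus remaining 8000 bits of current packet: 3.80952 μs.
Queuing delay = 309 μs.

309 μs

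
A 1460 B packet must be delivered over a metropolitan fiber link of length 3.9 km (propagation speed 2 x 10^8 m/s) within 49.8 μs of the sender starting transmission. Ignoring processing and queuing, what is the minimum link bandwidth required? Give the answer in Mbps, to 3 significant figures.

L = 11680 bits.
Propagation delay = 3900 / 200000000 = 19.5 μs.
Transmission budget = 49.8 − 19.5 = 30.3 μs.
R ≥ L / t_tx = 11680 bits / 3.03e-05 s = 385 Mbps.

385 Mbps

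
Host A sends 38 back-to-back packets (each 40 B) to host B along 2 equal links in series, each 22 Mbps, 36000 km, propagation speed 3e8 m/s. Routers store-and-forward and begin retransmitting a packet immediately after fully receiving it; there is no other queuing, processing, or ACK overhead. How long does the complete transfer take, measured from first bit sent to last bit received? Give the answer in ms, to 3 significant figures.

Per-hop transmission t_tx = L/R = 320/22000000 = 0.0145455 ms.
Per-hop propagation t_prop = 36000000/300000000 = 120 ms.
Pipeline fill: first packet needs 2·t_tx to clear all hops; remaining 37 packets each add one t_tx.
Total = (2+38-1)·t_tx + 2·t_prop = 39·0.0145455 + 2·120 = 241 ms.

241 ms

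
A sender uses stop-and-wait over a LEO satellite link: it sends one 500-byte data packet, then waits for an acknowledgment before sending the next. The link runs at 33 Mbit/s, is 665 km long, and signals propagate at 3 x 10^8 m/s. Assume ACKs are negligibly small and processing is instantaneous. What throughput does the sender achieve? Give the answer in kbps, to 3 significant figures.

t_tx = L/R = 4000/33000000 = 0.000121212 s.
t_prop = 665000/300000000 = 0.00221667 s; RTT = 0.00443333 s.
Cycle = t_tx + RTT = 0.00455455 s.
Throughput = L / cycle = 4000 / 0.00455455 = 878 kbps.

878 kbps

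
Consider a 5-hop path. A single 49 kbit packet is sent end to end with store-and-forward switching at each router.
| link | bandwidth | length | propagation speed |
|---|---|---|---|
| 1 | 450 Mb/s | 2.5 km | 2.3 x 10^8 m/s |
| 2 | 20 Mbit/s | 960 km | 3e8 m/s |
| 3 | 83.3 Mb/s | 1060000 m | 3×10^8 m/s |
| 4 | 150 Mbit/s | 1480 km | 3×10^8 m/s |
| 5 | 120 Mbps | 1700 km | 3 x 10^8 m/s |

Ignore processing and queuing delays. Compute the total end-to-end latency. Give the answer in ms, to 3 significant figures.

L = 49000 bits.
Transmission delays (L/R per hop): 0.108889, 2.45, 0.588235, 0.326667, 0.408333 ms; sum = 3.88212 ms.
Propagation delays (d/s per hop): 0.0108696, 3.2, 3.53333, 4.93333, 5.66667 ms; sum = 17.3442 ms.
End-to-end = 21.2 ms.

21.2 ms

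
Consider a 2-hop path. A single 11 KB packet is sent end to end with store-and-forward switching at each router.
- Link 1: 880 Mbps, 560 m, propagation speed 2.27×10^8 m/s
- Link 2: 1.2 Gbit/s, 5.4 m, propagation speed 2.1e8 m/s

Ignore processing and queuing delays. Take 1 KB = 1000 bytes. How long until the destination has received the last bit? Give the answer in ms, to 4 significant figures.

L = 88000 bits.
Transmission delays (L/R per hop): 0.1, 0.0733333 ms; sum = 0.173333 ms.
Propagation delays (d/s per hop): 0.00246696, 2.57143e-05 ms; sum = 0.00249267 ms.
End-to-end = 0.1758 ms.

0.1758 ms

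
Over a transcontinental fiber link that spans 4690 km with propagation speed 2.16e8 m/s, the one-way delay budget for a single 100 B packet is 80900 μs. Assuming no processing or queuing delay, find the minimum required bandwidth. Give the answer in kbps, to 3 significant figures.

13.5 kbps

L = 800 bits.
Propagation delay = 4690000 / 216000000 = 21713 μs.
Transmission budget = 80900 − 21713 = 59187 μs.
R ≥ L / t_tx = 800 bits / 0.059187 s = 13.5 kbps.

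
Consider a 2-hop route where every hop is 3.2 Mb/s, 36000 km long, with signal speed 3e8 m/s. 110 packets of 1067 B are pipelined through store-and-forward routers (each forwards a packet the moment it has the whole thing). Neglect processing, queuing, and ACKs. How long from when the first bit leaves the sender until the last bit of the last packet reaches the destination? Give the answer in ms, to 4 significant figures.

536.1 ms

Per-hop transmission t_tx = L/R = 8536/3200000 = 2.6675 ms.
Per-hop propagation t_prop = 36000000/300000000 = 120 ms.
Pipeline fill: first packet needs 2·t_tx to clear all hops; remaining 109 packets each add one t_tx.
Total = (2+110-1)·t_tx + 2·t_prop = 111·2.6675 + 2·120 = 536.1 ms.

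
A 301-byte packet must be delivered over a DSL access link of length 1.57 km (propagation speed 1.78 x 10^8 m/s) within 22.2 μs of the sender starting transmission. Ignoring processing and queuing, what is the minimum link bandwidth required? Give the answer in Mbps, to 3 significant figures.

L = 2408 bits.
Propagation delay = 1570 / 178000000 = 8.82022 μs.
Transmission budget = 22.2 − 8.82022 = 13.3798 μs.
R ≥ L / t_tx = 2408 bits / 1.33798e-05 s = 180 Mbps.

180 Mbps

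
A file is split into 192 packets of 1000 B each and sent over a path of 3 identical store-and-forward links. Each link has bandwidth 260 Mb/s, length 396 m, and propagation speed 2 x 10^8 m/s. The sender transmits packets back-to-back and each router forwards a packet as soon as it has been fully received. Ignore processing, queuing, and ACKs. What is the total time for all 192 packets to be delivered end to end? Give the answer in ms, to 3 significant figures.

5.98 ms

Per-hop transmission t_tx = L/R = 8000/260000000 = 0.0307692 ms.
Per-hop propagation t_prop = 396/200000000 = 0.00198 ms.
Pipeline fill: first packet needs 3·t_tx to clear all hops; remaining 191 packets each add one t_tx.
Total = (3+192-1)·t_tx + 3·t_prop = 194·0.0307692 + 3·0.00198 = 5.98 ms.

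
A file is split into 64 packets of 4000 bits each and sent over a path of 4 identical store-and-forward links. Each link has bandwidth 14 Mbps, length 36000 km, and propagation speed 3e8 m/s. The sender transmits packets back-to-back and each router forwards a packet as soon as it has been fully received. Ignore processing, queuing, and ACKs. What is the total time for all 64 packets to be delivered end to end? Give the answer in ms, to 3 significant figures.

499 ms

Per-hop transmission t_tx = L/R = 4000/14000000 = 0.285714 ms.
Per-hop propagation t_prop = 36000000/300000000 = 120 ms.
Pipeline fill: first packet needs 4·t_tx to clear all hops; remaining 63 packets each add one t_tx.
Total = (4+64-1)·t_tx + 4·t_prop = 67·0.285714 + 4·120 = 499 ms.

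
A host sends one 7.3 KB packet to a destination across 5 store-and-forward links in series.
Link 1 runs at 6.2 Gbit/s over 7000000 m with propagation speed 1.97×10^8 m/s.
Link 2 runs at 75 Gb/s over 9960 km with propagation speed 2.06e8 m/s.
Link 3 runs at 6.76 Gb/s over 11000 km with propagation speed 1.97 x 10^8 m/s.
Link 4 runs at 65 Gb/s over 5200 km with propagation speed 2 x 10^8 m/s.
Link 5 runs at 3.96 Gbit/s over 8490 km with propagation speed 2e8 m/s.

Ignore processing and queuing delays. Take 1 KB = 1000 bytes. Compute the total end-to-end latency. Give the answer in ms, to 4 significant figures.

L = 58400 bits.
Transmission delays (L/R per hop): 0.00941935, 0.000778667, 0.00863905, 0.000898462, 0.0147475 ms; sum = 0.034483 ms.
Propagation delays (d/s per hop): 35.533, 48.3495, 55.8376, 26, 42.45 ms; sum = 208.17 ms.
End-to-end = 208.2 ms.

208.2 ms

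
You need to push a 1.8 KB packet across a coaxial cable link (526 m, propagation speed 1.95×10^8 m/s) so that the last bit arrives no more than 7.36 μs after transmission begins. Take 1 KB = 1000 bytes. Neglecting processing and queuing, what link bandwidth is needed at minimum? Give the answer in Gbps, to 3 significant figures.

L = 14400 bits.
Propagation delay = 526 / 195000000 = 2.69744 μs.
Transmission budget = 7.36 − 2.69744 = 4.66256 μs.
R ≥ L / t_tx = 14400 bits / 4.66256e-06 s = 3.09 Gbps.

3.09 Gbps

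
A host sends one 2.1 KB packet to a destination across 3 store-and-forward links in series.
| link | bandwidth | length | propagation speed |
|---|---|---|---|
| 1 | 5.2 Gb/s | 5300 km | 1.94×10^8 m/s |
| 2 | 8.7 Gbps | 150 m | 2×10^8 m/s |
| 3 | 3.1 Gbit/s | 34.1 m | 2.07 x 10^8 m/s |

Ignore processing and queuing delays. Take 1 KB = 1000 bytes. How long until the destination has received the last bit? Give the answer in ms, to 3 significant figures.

27.3 ms

L = 16800 bits.
Transmission delays (L/R per hop): 0.00323077, 0.00193103, 0.00541935 ms; sum = 0.0105812 ms.
Propagation delays (d/s per hop): 27.3196, 0.00075, 0.000164734 ms; sum = 27.3205 ms.
End-to-end = 27.3 ms.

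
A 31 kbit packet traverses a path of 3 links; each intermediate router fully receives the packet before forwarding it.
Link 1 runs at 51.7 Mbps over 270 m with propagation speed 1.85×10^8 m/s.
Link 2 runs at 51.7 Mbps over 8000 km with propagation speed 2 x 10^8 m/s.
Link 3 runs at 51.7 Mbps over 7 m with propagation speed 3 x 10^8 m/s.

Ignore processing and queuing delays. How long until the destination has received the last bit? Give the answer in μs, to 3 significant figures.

L = 31000 bits.
Transmission delay per hop = L/R = 31000/51700000 = 599.613 μs; 3 hops → 1798.84 μs.
Propagation delays (d/s per hop): 1.45946, 40000, 0.0233333 μs; sum = 40001.5 μs.
End-to-end = 41800 μs.

41800 μs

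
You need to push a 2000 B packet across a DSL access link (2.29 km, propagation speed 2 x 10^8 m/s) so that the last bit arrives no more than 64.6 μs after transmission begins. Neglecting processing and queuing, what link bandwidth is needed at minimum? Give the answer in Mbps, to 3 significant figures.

301 Mbps

L = 16000 bits.
Propagation delay = 2290 / 200000000 = 11.45 μs.
Transmission budget = 64.6 − 11.45 = 53.15 μs.
R ≥ L / t_tx = 16000 bits / 5.315e-05 s = 301 Mbps.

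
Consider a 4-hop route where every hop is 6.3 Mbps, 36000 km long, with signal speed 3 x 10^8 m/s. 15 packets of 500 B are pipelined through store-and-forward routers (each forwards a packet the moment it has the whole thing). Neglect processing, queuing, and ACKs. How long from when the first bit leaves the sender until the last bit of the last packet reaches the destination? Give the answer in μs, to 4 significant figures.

Per-hop transmission t_tx = L/R = 4000/6300000 = 634.921 μs.
Per-hop propagation t_prop = 36000000/300000000 = 120000 μs.
Pipeline fill: first packet needs 4·t_tx to clear all hops; remaining 14 packets each add one t_tx.
Total = (4+15-1)·t_tx + 4·t_prop = 18·634.921 + 4·120000 = 491400 μs.

491400 μs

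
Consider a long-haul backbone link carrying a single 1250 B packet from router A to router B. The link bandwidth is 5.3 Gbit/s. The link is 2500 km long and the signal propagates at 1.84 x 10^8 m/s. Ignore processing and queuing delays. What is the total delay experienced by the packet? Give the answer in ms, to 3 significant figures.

13.6 ms

L = 1250 × 8 = 10000 bits.
Transmission delay = L/R = 10000 / 5300000000 = 0.00188679 ms.
Propagation delay = d/s = 2500000 m / 184000000 m/s = 13.587 ms.
Total = 13.6 ms.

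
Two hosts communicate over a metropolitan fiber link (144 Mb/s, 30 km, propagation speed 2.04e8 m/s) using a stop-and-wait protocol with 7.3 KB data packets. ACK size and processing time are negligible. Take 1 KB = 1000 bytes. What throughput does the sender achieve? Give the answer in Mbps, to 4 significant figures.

t_tx = L/R = 58400/144000000 = 0.000405556 s.
t_prop = 30000/204000000 = 0.000147059 s; RTT = 0.000294118 s.
Cycle = t_tx + RTT = 0.000699673 s.
Throughput = L / cycle = 58400 / 0.000699673 = 83.47 Mbps.

83.47 Mbps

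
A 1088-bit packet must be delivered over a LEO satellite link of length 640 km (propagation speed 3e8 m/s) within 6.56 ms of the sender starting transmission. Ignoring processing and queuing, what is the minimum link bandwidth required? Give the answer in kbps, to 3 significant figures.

Propagation delay = 640000 / 300000000 = 2.13333 ms.
Transmission budget = 6.56 − 2.13333 = 4.42667 ms.
R ≥ L / t_tx = 1088 bits / 0.00442667 s = 246 kbps.

246 kbps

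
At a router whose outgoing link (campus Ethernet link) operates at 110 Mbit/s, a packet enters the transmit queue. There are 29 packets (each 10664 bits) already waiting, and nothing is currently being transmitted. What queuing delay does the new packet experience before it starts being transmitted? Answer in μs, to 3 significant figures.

2810 μs

Each queued packet: L/R = 10664/110000000 = 96.9455 μs.
29 queued → 2811.42 μs.
Queuing delay = 2810 μs.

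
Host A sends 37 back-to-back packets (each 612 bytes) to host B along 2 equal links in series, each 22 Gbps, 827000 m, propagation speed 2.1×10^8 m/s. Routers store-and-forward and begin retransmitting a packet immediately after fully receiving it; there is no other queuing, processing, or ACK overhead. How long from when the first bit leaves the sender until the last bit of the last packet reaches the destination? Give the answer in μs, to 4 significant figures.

7885 μs

Per-hop transmission t_tx = L/R = 4896/22000000000 = 0.222545 μs.
Per-hop propagation t_prop = 827000/210000000 = 3938.1 μs.
Pipeline fill: first packet needs 2·t_tx to clear all hops; remaining 36 packets each add one t_tx.
Total = (2+37-1)·t_tx + 2·t_prop = 38·0.222545 + 2·3938.1 = 7885 μs.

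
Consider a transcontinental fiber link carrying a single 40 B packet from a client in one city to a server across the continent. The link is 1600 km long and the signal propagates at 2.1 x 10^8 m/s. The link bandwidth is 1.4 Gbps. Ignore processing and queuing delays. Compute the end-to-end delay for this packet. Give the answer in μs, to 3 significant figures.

7620 μs

L = 40 × 8 = 320 bits.
Transmission delay = L/R = 320 / 1400000000 = 0.228571 μs.
Propagation delay = d/s = 1600000 m / 210000000 m/s = 7619.05 μs.
Total = 7620 μs.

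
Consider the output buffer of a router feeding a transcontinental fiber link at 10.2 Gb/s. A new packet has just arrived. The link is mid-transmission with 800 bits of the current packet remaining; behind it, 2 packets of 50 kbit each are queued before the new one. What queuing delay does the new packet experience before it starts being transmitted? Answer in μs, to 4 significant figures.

9.882 μs

Each queued packet: L/R = 50000/10200000000 = 4.90196 μs.
2 queued → 9.80392 μs.
Plus remaining 800 bits of current packet: 0.0784314 μs.
Queuing delay = 9.882 μs.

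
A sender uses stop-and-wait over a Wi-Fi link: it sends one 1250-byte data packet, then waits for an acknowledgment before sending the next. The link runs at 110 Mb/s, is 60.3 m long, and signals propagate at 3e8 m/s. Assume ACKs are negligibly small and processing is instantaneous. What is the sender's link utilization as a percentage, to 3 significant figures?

t_tx = L/R = 10000/110000000 = 9.09091e-05 s.
t_prop = 60.3/300000000 = 2.01e-07 s; RTT = 4.02e-07 s.
Cycle = t_tx + RTT = 9.13111e-05 s.
Utilization = t_tx / cycle = 9.09091e-05/9.13111e-05 = 99.6 %.

99.6 %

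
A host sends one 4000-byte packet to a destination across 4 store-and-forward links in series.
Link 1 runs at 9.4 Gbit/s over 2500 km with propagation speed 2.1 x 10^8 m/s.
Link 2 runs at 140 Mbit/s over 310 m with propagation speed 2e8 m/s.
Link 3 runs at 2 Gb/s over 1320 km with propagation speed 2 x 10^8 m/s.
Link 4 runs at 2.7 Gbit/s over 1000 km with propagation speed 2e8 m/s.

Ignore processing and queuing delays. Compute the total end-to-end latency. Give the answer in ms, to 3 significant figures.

23.8 ms

L = 4000 × 8 = 32000 bits.
Transmission delays (L/R per hop): 0.00340426, 0.228571, 0.016, 0.0118519 ms; sum = 0.259828 ms.
Propagation delays (d/s per hop): 11.9048, 0.00155, 6.6, 5 ms; sum = 23.5063 ms.
End-to-end = 23.8 ms.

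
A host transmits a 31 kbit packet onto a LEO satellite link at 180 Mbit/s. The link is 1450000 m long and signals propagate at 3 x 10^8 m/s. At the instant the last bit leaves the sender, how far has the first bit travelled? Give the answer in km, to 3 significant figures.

51.7 km

t_tx = L/R = 31000/180000000 = 0.000172222 s.
Distance = s × t_tx = 300000000 × 0.000172222 = 51.7 km.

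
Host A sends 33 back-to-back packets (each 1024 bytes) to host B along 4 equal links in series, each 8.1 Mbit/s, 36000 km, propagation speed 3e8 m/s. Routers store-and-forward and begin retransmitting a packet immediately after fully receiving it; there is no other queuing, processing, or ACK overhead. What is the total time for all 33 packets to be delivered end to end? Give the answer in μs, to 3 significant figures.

Per-hop transmission t_tx = L/R = 8192/8100000 = 1011.36 μs.
Per-hop propagation t_prop = 36000000/300000000 = 120000 μs.
Pipeline fill: first packet needs 4·t_tx to clear all hops; remaining 32 packets each add one t_tx.
Total = (4+33-1)·t_tx + 4·t_prop = 36·1011.36 + 4·120000 = 516000 μs.

516000 μs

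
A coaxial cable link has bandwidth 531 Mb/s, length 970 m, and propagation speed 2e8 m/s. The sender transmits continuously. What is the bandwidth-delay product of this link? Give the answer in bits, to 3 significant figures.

2580 bits

Propagation delay = 970 / 200000000 = 4.85e-06 s.
BDP = R × t_prop = 531000000 × 4.85e-06 = 2575.35 bits.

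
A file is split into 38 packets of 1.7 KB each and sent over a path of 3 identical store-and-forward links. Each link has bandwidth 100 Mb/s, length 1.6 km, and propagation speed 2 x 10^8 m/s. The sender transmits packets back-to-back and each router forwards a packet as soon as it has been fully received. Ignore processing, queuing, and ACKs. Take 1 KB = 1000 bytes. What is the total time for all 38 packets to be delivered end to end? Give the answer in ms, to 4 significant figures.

5.464 ms

Per-hop transmission t_tx = L/R = 13600/100000000 = 0.136 ms.
Per-hop propagation t_prop = 1600/200000000 = 0.008 ms.
Pipeline fill: first packet needs 3·t_tx to clear all hops; remaining 37 packets each add one t_tx.
Total = (3+38-1)·t_tx + 3·t_prop = 40·0.136 + 3·0.008 = 5.464 ms.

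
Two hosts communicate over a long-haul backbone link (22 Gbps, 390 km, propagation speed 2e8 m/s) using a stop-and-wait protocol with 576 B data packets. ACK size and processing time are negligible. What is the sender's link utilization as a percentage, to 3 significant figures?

t_tx = L/R = 4608/22000000000 = 2.09455e-07 s.
t_prop = 390000/200000000 = 0.00195 s; RTT = 0.0039 s.
Cycle = t_tx + RTT = 0.00390021 s.
Utilization = t_tx / cycle = 2.09455e-07/0.00390021 = 0.00537 %.

0.00537 %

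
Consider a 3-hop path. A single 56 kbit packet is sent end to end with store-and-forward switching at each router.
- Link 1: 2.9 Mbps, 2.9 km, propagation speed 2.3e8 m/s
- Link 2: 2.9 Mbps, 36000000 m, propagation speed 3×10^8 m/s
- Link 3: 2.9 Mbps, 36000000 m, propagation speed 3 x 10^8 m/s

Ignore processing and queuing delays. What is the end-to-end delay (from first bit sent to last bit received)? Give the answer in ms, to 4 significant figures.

L = 56000 bits.
Transmission delay per hop = L/R = 56000/2900000 = 19.3103 ms; 3 hops → 57.931 ms.
Propagation delays (d/s per hop): 0.0126087, 120, 120 ms; sum = 240.013 ms.
End-to-end = 297.9 ms.

297.9 ms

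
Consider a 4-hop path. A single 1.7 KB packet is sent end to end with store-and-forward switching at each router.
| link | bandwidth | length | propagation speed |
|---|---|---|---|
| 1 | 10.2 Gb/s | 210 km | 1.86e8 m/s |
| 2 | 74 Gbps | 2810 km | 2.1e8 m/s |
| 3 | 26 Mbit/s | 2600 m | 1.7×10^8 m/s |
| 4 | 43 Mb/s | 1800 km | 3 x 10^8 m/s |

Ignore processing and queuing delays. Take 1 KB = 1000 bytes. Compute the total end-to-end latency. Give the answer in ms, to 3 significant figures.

L = 13600 bits.
Transmission delays (L/R per hop): 0.00133333, 0.000183784, 0.523077, 0.316279 ms; sum = 0.840873 ms.
Propagation delays (d/s per hop): 1.12903, 13.381, 0.0152941, 6 ms; sum = 20.5253 ms.
End-to-end = 21.4 ms.

21.4 ms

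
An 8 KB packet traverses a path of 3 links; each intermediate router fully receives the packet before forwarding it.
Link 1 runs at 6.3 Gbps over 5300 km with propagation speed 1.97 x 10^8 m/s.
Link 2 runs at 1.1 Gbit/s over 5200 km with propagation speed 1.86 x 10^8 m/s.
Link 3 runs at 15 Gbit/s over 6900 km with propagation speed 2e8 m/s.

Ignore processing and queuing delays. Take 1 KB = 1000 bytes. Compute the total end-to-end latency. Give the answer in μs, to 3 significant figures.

89400 μs

L = 64000 bits.
Transmission delays (L/R per hop): 10.1587, 58.1818, 4.26667 μs; sum = 72.6072 μs.
Propagation delays (d/s per hop): 26903.6, 27957, 34500 μs; sum = 89360.5 μs.
End-to-end = 89400 μs.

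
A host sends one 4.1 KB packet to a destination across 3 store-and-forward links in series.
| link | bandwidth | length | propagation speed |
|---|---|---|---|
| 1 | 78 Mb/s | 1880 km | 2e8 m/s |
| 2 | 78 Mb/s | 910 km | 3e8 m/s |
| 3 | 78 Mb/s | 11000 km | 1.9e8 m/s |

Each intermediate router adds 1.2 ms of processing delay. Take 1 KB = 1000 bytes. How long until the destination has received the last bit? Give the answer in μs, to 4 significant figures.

L = 32800 bits.
Transmission delay per hop = L/R = 32800/78000000 = 420.513 μs; 3 hops → 1261.54 μs.
Propagation delays (d/s per hop): 9400, 3033.33, 57894.7 μs; sum = 70328.1 μs.
Processing at 2 router(s): 2 × 1.2 ms = 2400 μs.
End-to-end = 73990 μs.

73990 μs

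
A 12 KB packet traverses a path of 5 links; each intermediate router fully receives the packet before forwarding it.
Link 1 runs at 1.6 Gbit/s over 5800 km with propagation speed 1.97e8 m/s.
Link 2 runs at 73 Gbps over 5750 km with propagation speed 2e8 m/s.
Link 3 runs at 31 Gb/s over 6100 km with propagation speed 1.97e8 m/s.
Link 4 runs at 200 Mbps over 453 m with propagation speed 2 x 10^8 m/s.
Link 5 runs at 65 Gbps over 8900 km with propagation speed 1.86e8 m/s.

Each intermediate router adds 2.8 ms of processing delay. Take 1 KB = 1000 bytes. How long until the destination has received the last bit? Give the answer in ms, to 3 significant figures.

149 ms

L = 96000 bits.
Transmission delays (L/R per hop): 0.06, 0.00131507, 0.00309677, 0.48, 0.00147692 ms; sum = 0.545889 ms.
Propagation delays (d/s per hop): 29.4416, 28.75, 30.9645, 0.002265, 47.8495 ms; sum = 137.008 ms.
Processing at 4 router(s): 4 × 2.8 ms = 11.2 ms.
End-to-end = 149 ms.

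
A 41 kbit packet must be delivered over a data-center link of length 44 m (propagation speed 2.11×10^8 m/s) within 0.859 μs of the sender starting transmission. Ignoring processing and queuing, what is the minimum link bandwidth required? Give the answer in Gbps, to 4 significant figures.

Propagation delay = 44 / 211000000 = 0.208531 μs.
Transmission budget = 0.859 − 0.208531 = 0.650469 μs.
R ≥ L / t_tx = 41000 bits / 6.50469e-07 s = 63.03 Gbps.

63.03 Gbps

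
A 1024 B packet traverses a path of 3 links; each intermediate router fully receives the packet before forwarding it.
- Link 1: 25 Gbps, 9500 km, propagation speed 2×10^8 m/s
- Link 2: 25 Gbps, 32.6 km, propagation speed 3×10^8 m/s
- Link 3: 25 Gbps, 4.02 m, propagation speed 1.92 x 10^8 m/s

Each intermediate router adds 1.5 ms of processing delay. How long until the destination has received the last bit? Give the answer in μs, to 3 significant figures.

L = 1024 × 8 = 8192 bits.
Transmission delay per hop = L/R = 8192/25000000000 = 0.32768 μs; 3 hops → 0.98304 μs.
Propagation delays (d/s per hop): 47500, 108.667, 0.0209375 μs; sum = 47608.7 μs.
Processing at 2 router(s): 2 × 1.5 ms = 3000 μs.
End-to-end = 50600 μs.

50600 μs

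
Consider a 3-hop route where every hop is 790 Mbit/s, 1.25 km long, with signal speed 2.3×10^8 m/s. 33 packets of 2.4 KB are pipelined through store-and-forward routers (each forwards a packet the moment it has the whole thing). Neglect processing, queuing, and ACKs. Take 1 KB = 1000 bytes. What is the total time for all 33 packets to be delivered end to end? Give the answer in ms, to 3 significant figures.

0.867 ms

Per-hop transmission t_tx = L/R = 19200/790000000 = 0.0243038 ms.
Per-hop propagation t_prop = 1250/2.3e+08 = 0.00543478 ms.
Pipeline fill: first packet needs 3·t_tx to clear all hops; remaining 32 packets each add one t_tx.
Total = (3+33-1)·t_tx + 3·t_prop = 35·0.0243038 + 3·0.00543478 = 0.867 ms.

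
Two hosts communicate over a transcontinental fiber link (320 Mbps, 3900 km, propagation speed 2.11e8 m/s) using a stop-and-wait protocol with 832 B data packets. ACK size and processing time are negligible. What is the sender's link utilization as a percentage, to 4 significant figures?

0.05624 %

t_tx = L/R = 6656/320000000 = 2.08e-05 s.
t_prop = 3900000/211000000 = 0.0184834 s; RTT = 0.0369668 s.
Cycle = t_tx + RTT = 0.0369876 s.
Utilization = t_tx / cycle = 2.08e-05/0.0369876 = 0.05624 %.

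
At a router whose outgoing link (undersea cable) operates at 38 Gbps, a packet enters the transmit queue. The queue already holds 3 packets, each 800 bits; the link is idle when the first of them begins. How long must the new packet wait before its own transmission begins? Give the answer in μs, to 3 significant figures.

0.0632 μs

Each queued packet: L/R = 800/38000000000 = 0.0210526 μs.
3 queued → 0.0631579 μs.
Queuing delay = 0.0632 μs.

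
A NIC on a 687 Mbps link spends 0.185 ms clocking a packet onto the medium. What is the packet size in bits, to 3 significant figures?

127000 bits

L = R × t_tx = 687000000 b/s × 0.000185 s = 127095 bits.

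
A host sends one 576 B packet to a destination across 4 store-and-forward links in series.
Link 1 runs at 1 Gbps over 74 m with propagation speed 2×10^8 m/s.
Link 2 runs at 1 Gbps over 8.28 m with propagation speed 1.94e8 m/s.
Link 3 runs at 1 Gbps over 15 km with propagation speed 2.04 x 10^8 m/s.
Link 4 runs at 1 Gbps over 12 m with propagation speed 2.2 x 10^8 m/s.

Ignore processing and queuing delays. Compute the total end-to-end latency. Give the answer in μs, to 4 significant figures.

L = 576 × 8 = 4608 bits.
Transmission delay per hop = L/R = 4608/1000000000 = 4.608 μs; 4 hops → 18.432 μs.
Propagation delays (d/s per hop): 0.37, 0.0426804, 73.5294, 0.0545455 μs; sum = 73.9966 μs.
End-to-end = 92.43 μs.

92.43 μs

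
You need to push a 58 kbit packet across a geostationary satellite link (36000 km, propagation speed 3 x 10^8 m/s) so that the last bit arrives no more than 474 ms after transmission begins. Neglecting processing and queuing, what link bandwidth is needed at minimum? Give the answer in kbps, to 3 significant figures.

164 kbps

Propagation delay = 36000000 / 300000000 = 120 ms.
Transmission budget = 474 − 120 = 354 ms.
R ≥ L / t_tx = 58000 bits / 0.354 s = 164 kbps.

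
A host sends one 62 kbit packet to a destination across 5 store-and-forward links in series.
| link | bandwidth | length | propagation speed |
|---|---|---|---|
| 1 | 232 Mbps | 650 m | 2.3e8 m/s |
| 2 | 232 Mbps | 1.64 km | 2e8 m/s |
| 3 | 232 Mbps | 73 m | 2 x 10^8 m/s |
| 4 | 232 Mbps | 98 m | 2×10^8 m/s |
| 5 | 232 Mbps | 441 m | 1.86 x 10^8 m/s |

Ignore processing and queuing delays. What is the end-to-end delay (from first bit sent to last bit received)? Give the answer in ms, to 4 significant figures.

1.350 ms

L = 62000 bits.
Transmission delay per hop = L/R = 62000/232000000 = 0.267241 ms; 5 hops → 1.33621 ms.
Propagation delays (d/s per hop): 0.00282609, 0.0082, 0.000365, 0.00049, 0.00237097 ms; sum = 0.0142521 ms.
End-to-end = 1.350 ms.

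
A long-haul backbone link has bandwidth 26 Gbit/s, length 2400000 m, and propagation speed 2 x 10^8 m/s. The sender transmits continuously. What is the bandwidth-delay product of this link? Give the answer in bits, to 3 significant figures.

312000000 bits

Propagation delay = 2400000 / 200000000 = 0.012 s.
BDP = R × t_prop = 26000000000 × 0.012 = 312000000 bits.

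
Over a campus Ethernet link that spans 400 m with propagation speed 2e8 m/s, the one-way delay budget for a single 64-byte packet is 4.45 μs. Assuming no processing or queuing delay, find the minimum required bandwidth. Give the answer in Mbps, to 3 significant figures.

209 Mbps

L = 512 bits.
Propagation delay = 400 / 200000000 = 2 μs.
Transmission budget = 4.45 − 2 = 2.45 μs.
R ≥ L / t_tx = 512 bits / 2.45e-06 s = 209 Mbps.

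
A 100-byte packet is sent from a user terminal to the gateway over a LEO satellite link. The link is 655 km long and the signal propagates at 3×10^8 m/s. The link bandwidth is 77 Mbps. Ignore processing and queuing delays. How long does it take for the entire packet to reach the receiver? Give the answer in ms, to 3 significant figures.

L = 100 × 8 = 800 bits.
Transmission delay = L/R = 800 / 77000000 = 0.0103896 ms.
Propagation delay = d/s = 655000 m / 300000000 m/s = 2.18333 ms.
Total = 2.19 ms.

2.19 ms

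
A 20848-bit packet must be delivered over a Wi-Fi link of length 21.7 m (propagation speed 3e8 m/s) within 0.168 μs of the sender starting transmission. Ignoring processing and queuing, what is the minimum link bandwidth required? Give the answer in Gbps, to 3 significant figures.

218 Gbps

Propagation delay = 21.7 / 300000000 = 0.0723333 μs.
Transmission budget = 0.168 − 0.0723333 = 0.0956667 μs.
R ≥ L / t_tx = 20848 bits / 9.56667e-08 s = 218 Gbps.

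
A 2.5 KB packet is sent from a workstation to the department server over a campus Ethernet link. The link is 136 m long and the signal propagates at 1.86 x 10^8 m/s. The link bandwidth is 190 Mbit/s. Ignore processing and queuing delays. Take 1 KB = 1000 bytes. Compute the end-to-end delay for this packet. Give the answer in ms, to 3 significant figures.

0.106 ms

L = 20000 bits.
Transmission delay = L/R = 20000 / 190000000 = 0.105263 ms.
Propagation delay = d/s = 136 m / 186000000 m/s = 0.000731183 ms.
Total = 0.106 ms.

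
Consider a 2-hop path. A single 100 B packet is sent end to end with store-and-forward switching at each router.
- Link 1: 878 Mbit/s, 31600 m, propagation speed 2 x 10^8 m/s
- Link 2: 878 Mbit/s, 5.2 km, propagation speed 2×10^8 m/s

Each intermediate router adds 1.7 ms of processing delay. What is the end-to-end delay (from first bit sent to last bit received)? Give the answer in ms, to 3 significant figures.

1.89 ms

L = 100 × 8 = 800 bits.
Transmission delay per hop = L/R = 800/878000000 = 0.000911162 ms; 2 hops → 0.00182232 ms.
Propagation delays (d/s per hop): 0.158, 0.026 ms; sum = 0.184 ms.
Processing at 1 router(s): 1 × 1.7 ms = 1.7 ms.
End-to-end = 1.89 ms.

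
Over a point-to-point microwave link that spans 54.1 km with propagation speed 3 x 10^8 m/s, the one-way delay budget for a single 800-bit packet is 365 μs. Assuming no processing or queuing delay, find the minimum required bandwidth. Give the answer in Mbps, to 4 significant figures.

Propagation delay = 54100 / 300000000 = 180.333 μs.
Transmission budget = 365 − 180.333 = 184.667 μs.
R ≥ L / t_tx = 800 bits / 0.000184667 s = 4.332 Mbps.

4.332 Mbps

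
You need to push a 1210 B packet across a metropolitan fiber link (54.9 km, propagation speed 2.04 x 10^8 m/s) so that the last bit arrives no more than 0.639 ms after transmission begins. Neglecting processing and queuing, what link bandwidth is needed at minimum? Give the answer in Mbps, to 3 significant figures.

26.2 Mbps

L = 9680 bits.
Propagation delay = 54900 / 204000000 = 0.269118 ms.
Transmission budget = 0.639 − 0.269118 = 0.369882 ms.
R ≥ L / t_tx = 9680 bits / 0.000369882 s = 26.2 Mbps.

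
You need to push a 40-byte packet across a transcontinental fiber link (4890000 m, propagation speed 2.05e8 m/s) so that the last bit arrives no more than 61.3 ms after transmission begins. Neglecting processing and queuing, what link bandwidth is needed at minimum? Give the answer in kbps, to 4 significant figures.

8.546 kbps

L = 320 bits.
Propagation delay = 4890000 / 2.05e+08 = 23.8537 ms.
Transmission budget = 61.3 − 23.8537 = 37.4463 ms.
R ≥ L / t_tx = 320 bits / 0.0374463 s = 8.546 kbps.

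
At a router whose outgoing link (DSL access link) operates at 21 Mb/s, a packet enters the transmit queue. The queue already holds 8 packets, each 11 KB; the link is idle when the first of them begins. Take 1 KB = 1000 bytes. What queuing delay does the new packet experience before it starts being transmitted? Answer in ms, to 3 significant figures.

33.5 ms

Each queued packet: L/R = 88000/21000000 = 4.19048 ms.
8 queued → 33.5238 ms.
Queuing delay = 33.5 ms.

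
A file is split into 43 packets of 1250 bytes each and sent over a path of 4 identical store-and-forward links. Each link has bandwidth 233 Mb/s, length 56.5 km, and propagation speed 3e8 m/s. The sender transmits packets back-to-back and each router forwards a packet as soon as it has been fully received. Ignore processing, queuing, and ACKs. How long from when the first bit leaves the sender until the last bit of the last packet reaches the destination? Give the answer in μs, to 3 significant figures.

2730 μs

Per-hop transmission t_tx = L/R = 10000/233000000 = 42.9185 μs.
Per-hop propagation t_prop = 56500/300000000 = 188.333 μs.
Pipeline fill: first packet needs 4·t_tx to clear all hops; remaining 42 packets each add one t_tx.
Total = (4+43-1)·t_tx + 4·t_prop = 46·42.9185 + 4·188.333 = 2730 μs.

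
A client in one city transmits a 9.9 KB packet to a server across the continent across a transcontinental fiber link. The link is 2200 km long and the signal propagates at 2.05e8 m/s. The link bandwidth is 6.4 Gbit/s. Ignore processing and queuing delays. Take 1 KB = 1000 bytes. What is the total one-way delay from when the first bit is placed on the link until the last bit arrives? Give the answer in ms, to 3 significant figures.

10.7 ms

L = 79200 bits.
Transmission delay = L/R = 79200 / 6400000000 = 0.012375 ms.
Propagation delay = d/s = 2200000 m / 2.05e+08 m/s = 10.7317 ms.
Total = 10.7 ms.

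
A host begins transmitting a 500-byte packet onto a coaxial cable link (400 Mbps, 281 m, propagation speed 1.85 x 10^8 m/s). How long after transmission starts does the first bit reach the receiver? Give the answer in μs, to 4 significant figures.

1.519 μs

First bit experiences only propagation delay: d/s = 281/185000000 = 1.519 μs.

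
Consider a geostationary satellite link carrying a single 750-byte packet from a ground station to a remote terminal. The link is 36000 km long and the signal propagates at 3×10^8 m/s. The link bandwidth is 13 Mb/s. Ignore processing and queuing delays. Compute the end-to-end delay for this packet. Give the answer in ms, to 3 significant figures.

120 ms

L = 750 × 8 = 6000 bits.
Transmission delay = L/R = 6000 / 13000000 = 0.461538 ms.
Propagation delay = d/s = 36000000 m / 300000000 m/s = 120 ms.
Total = 120 ms.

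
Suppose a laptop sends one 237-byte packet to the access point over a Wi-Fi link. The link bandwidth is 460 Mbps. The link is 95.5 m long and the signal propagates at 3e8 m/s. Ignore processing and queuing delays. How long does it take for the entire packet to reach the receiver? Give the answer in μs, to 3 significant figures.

4.44 μs

L = 237 × 8 = 1896 bits.
Transmission delay = L/R = 1896 / 460000000 = 4.12174 μs.
Propagation delay = d/s = 95.5 m / 300000000 m/s = 0.318333 μs.
Total = 4.44 μs.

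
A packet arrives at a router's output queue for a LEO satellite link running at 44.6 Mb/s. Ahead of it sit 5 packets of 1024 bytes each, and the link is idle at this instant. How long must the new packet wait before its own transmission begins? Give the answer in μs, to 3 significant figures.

918 μs

Each queued packet: L/R = 8192/44600000 = 183.677 μs.
5 queued → 918.386 μs.
Queuing delay = 918 μs.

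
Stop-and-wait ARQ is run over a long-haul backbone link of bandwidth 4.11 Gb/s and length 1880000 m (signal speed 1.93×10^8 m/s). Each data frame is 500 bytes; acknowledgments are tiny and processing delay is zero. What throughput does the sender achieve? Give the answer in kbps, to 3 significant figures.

205 kbps

t_tx = L/R = 4000/4.11e+09 = 9.73236e-07 s.
t_prop = 1880000/193000000 = 0.00974093 s; RTT = 0.0194819 s.
Cycle = t_tx + RTT = 0.0194828 s.
Throughput = L / cycle = 4000 / 0.0194828 = 205 kbps.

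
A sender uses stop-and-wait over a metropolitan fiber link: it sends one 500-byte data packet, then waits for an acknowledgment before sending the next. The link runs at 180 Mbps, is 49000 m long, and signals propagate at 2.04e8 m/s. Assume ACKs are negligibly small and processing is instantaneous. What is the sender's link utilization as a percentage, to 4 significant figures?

4.421 %

t_tx = L/R = 4000/180000000 = 2.22222e-05 s.
t_prop = 49000/204000000 = 0.000240196 s; RTT = 0.000480392 s.
Cycle = t_tx + RTT = 0.000502614 s.
Utilization = t_tx / cycle = 2.22222e-05/0.000502614 = 4.421 %.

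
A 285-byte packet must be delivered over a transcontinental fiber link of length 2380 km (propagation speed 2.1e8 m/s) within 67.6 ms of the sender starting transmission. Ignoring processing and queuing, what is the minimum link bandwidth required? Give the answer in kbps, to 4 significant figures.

40.52 kbps

L = 2280 bits.
Propagation delay = 2380000 / 210000000 = 11.3333 ms.
Transmission budget = 67.6 − 11.3333 = 56.2667 ms.
R ≥ L / t_tx = 2280 bits / 0.0562667 s = 40.52 kbps.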